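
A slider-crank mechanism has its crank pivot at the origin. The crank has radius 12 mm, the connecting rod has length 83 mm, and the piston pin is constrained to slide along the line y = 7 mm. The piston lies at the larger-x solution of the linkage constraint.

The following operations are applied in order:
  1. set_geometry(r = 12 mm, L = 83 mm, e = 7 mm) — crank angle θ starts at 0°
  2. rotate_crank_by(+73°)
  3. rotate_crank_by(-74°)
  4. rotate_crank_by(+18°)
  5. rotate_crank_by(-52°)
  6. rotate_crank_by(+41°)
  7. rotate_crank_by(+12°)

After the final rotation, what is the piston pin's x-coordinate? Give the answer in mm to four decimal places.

94.3474

set_geometry: r = 12 mm, L = 83 mm, e = 7 mm; θ ← 0°
rotate_crank_by(+73°): θ ← 0° +73° = 73°
rotate_crank_by(-74°): θ ← 73° -74° = -1°
rotate_crank_by(+18°): θ ← -1° +18° = 17°
rotate_crank_by(-52°): θ ← 17° -52° = -35°
rotate_crank_by(+41°): θ ← -35° +41° = 6°
rotate_crank_by(+12°): θ ← 6° +12° = 18°
crank pin P = (r cos θ, r sin θ) = (11.412678, 3.708204)
h = r sin θ − e = 3.708204 − 7 = -3.291796
x = r cos θ + √(L² − h²) = 11.412678 + √(6889.0 − 10.8359) = 11.412678 + 82.934698 = 94.347376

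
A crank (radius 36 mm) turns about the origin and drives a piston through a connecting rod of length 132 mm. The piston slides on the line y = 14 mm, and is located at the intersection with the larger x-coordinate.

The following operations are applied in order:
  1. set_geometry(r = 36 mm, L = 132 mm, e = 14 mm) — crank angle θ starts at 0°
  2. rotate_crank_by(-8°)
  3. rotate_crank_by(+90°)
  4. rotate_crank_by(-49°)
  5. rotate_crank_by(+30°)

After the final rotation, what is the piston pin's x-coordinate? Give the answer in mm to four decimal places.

147.1001

set_geometry: r = 36 mm, L = 132 mm, e = 14 mm; θ ← 0°
rotate_crank_by(-8°): θ ← 0° -8° = -8°
rotate_crank_by(+90°): θ ← -8° +90° = 82°
rotate_crank_by(-49°): θ ← 82° -49° = 33°
rotate_crank_by(+30°): θ ← 33° +30° = 63°
crank pin P = (r cos θ, r sin θ) = (16.343658, 32.076235)
h = r sin θ − e = 32.076235 − 14 = 18.076235
x = r cos θ + √(L² − h²) = 16.343658 + √(17424.0 − 326.7503) = 16.343658 + 130.756452 = 147.100110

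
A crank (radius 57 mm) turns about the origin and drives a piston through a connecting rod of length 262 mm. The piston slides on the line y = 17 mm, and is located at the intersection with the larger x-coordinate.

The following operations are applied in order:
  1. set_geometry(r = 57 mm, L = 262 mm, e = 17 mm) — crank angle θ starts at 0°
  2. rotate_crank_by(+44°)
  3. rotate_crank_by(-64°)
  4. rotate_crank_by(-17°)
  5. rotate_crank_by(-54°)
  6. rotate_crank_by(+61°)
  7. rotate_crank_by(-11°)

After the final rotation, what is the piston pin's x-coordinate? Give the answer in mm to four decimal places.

set_geometry: r = 57 mm, L = 262 mm, e = 17 mm; θ ← 0°
rotate_crank_by(+44°): θ ← 0° +44° = 44°
rotate_crank_by(-64°): θ ← 44° -64° = -20°
rotate_crank_by(-17°): θ ← -20° -17° = -37°
rotate_crank_by(-54°): θ ← -37° -54° = -91°
rotate_crank_by(+61°): θ ← -91° +61° = -30°
rotate_crank_by(-11°): θ ← -30° -11° = -41°
crank pin P = (r cos θ, r sin θ) = (43.018446, -37.395365)
h = r sin θ − e = -37.395365 − 17 = -54.395365
x = r cos θ + √(L² − h²) = 43.018446 + √(68644.0 − 2958.8557) = 43.018446 + 256.291132 = 299.309578

299.3096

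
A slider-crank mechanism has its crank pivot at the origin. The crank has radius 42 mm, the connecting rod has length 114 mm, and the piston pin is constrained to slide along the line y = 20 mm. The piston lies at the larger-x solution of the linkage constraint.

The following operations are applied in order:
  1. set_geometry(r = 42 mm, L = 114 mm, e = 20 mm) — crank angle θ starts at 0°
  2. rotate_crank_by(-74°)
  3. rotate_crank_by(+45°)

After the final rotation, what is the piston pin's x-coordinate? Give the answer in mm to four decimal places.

set_geometry: r = 42 mm, L = 114 mm, e = 20 mm; θ ← 0°
rotate_crank_by(-74°): θ ← 0° -74° = -74°
rotate_crank_by(+45°): θ ← -74° +45° = -29°
crank pin P = (r cos θ, r sin θ) = (36.734028, -20.362004)
h = r sin θ − e = -20.362004 − 20 = -40.362004
x = r cos θ + √(L² − h²) = 36.734028 + √(12996.0 − 1629.0914) = 36.734028 + 106.615705 = 143.349733

143.3497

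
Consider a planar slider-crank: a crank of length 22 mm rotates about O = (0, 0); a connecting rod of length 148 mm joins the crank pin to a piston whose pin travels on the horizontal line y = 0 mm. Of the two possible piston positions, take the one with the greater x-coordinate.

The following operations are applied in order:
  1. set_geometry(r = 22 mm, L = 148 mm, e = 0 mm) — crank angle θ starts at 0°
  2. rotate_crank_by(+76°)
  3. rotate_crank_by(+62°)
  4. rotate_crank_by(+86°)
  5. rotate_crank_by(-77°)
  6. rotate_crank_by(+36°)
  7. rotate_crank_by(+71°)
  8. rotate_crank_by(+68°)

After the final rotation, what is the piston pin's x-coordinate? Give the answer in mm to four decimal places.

164.7152

set_geometry: r = 22 mm, L = 148 mm, e = 0 mm; θ ← 0°
rotate_crank_by(+76°): θ ← 0° +76° = 76°
rotate_crank_by(+62°): θ ← 76° +62° = 138°
rotate_crank_by(+86°): θ ← 138° +86° = 224°
rotate_crank_by(-77°): θ ← 224° -77° = 147°
rotate_crank_by(+36°): θ ← 147° +36° = 183°
rotate_crank_by(+71°): θ ← 183° +71° = 254°
rotate_crank_by(+68°): θ ← 254° +68° = 322°
crank pin P = (r cos θ, r sin θ) = (17.336237, -13.544552)
h = r sin θ − e = -13.544552 − 0 = -13.544552
x = r cos θ + √(L² − h²) = 17.336237 + √(21904.0 − 183.4549) = 17.336237 + 147.378917 = 164.715153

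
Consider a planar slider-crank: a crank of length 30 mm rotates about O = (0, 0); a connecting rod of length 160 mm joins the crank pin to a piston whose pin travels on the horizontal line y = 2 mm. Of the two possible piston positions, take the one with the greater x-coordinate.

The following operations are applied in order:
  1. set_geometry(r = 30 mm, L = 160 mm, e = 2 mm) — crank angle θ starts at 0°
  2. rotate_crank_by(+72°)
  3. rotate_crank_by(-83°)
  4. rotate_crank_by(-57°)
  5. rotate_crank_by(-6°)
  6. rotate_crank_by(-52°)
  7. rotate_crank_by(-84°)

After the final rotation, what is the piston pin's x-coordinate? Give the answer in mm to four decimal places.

set_geometry: r = 30 mm, L = 160 mm, e = 2 mm; θ ← 0°
rotate_crank_by(+72°): θ ← 0° +72° = 72°
rotate_crank_by(-83°): θ ← 72° -83° = -11°
rotate_crank_by(-57°): θ ← -11° -57° = -68°
rotate_crank_by(-6°): θ ← -68° -6° = -74°
rotate_crank_by(-52°): θ ← -74° -52° = -126°
rotate_crank_by(-84°): θ ← -126° -84° = -210°
crank pin P = (r cos θ, r sin θ) = (-25.980762, 15.000000)
h = r sin θ − e = 15.000000 − 2 = 13.000000
x = r cos θ + √(L² − h²) = -25.980762 + √(25600.0 − 169.0000) = -25.980762 + 159.471000 = 133.490238

133.4902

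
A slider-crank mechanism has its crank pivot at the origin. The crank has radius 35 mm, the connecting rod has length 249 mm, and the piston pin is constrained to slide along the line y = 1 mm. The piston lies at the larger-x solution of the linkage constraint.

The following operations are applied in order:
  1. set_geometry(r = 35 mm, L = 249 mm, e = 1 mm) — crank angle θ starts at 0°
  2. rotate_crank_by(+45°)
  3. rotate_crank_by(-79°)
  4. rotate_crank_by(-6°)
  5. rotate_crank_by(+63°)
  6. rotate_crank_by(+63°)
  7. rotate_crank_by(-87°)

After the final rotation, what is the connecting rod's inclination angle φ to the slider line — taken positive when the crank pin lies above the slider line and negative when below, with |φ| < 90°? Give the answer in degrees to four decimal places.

-0.3707

set_geometry: r = 35 mm, L = 249 mm, e = 1 mm; θ ← 0°
rotate_crank_by(+45°): θ ← 0° +45° = 45°
rotate_crank_by(-79°): θ ← 45° -79° = -34°
rotate_crank_by(-6°): θ ← -34° -6° = -40°
rotate_crank_by(+63°): θ ← -40° +63° = 23°
rotate_crank_by(+63°): θ ← 23° +63° = 86°
rotate_crank_by(-87°): θ ← 86° -87° = -1°
crank pin P = (r cos θ, r sin θ) = (34.994669, -0.610834)
h = r sin θ − e = -0.610834 − 1 = -1.610834
sin φ = h / L = -1.610834 / 249 = -0.00646921
φ = arcsin(-0.00646921) = -0.370661°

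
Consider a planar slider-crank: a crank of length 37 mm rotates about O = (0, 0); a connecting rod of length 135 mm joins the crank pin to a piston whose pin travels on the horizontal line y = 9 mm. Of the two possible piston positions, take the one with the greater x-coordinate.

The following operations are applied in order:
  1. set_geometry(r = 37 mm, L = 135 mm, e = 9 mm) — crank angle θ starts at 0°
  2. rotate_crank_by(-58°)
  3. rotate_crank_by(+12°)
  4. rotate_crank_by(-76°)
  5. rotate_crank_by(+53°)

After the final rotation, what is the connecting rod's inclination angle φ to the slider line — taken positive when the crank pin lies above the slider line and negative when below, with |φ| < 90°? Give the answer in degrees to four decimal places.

-18.8164

set_geometry: r = 37 mm, L = 135 mm, e = 9 mm; θ ← 0°
rotate_crank_by(-58°): θ ← 0° -58° = -58°
rotate_crank_by(+12°): θ ← -58° +12° = -46°
rotate_crank_by(-76°): θ ← -46° -76° = -122°
rotate_crank_by(+53°): θ ← -122° +53° = -69°
crank pin P = (r cos θ, r sin θ) = (13.259614, -34.542476)
h = r sin θ − e = -34.542476 − 9 = -43.542476
sin φ = h / L = -43.542476 / 135 = -0.32253686
φ = arcsin(-0.32253686) = -18.816413°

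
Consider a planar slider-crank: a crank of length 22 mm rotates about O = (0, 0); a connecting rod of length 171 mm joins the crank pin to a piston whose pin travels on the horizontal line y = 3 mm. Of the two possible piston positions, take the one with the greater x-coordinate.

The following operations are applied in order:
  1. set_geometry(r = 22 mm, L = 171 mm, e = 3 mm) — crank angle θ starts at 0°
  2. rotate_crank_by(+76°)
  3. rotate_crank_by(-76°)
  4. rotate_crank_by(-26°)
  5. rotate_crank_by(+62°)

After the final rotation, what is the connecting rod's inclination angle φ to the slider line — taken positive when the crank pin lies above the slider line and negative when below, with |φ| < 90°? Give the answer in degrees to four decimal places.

3.3295

set_geometry: r = 22 mm, L = 171 mm, e = 3 mm; θ ← 0°
rotate_crank_by(+76°): θ ← 0° +76° = 76°
rotate_crank_by(-76°): θ ← 76° -76° = 0°
rotate_crank_by(-26°): θ ← 0° -26° = -26°
rotate_crank_by(+62°): θ ← -26° +62° = 36°
crank pin P = (r cos θ, r sin θ) = (17.798374, 12.931276)
h = r sin θ − e = 12.931276 − 3 = 9.931276
sin φ = h / L = 9.931276 / 171 = 0.05807763
φ = arcsin(0.05807763) = 3.329477°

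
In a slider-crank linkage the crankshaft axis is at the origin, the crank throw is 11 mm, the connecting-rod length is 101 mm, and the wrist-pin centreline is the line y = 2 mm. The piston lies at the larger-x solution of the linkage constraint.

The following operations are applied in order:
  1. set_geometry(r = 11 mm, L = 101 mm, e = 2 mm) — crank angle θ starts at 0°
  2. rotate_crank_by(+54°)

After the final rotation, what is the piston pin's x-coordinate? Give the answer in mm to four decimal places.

107.2297

set_geometry: r = 11 mm, L = 101 mm, e = 2 mm; θ ← 0°
rotate_crank_by(+54°): θ ← 0° +54° = 54°
crank pin P = (r cos θ, r sin θ) = (6.465638, 8.899187)
h = r sin θ − e = 8.899187 − 2 = 6.899187
x = r cos θ + √(L² − h²) = 6.465638 + √(10201.0 − 47.5988) = 6.465638 + 100.764087 = 107.229725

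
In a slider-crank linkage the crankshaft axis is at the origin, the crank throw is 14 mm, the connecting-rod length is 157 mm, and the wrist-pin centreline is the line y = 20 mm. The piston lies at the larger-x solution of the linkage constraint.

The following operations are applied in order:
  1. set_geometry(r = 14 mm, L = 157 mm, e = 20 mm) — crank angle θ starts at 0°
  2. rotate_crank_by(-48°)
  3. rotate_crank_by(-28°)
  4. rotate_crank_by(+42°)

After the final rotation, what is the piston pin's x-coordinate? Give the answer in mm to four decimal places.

set_geometry: r = 14 mm, L = 157 mm, e = 20 mm; θ ← 0°
rotate_crank_by(-48°): θ ← 0° -48° = -48°
rotate_crank_by(-28°): θ ← -48° -28° = -76°
rotate_crank_by(+42°): θ ← -76° +42° = -34°
crank pin P = (r cos θ, r sin θ) = (11.606526, -7.828701)
h = r sin θ − e = -7.828701 − 20 = -27.828701
x = r cos θ + √(L² − h²) = 11.606526 + √(24649.0 − 774.4366) = 11.606526 + 154.513959 = 166.120485

166.1205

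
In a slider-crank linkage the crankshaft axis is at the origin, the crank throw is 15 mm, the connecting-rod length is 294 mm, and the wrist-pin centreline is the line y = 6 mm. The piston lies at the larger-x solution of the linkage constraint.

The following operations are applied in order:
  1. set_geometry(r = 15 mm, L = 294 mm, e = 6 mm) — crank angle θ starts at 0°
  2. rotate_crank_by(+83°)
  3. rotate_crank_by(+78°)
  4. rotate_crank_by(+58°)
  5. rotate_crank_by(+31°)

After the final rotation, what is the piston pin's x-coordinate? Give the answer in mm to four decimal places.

288.1821

set_geometry: r = 15 mm, L = 294 mm, e = 6 mm; θ ← 0°
rotate_crank_by(+83°): θ ← 0° +83° = 83°
rotate_crank_by(+78°): θ ← 83° +78° = 161°
rotate_crank_by(+58°): θ ← 161° +58° = 219°
rotate_crank_by(+31°): θ ← 219° +31° = 250°
crank pin P = (r cos θ, r sin θ) = (-5.130302, -14.095389)
h = r sin θ − e = -14.095389 − 6 = -20.095389
x = r cos θ + √(L² − h²) = -5.130302 + √(86436.0 − 403.8247) = -5.130302 + 293.312419 = 288.182117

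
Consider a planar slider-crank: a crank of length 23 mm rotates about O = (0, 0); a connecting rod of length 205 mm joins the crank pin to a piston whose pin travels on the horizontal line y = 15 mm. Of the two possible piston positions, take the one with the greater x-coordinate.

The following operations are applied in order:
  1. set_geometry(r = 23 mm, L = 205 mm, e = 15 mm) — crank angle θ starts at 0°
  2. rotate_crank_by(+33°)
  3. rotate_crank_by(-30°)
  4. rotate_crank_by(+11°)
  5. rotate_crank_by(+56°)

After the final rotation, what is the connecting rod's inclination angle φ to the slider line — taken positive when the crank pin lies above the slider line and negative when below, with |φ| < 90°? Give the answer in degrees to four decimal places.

set_geometry: r = 23 mm, L = 205 mm, e = 15 mm; θ ← 0°
rotate_crank_by(+33°): θ ← 0° +33° = 33°
rotate_crank_by(-30°): θ ← 33° -30° = 3°
rotate_crank_by(+11°): θ ← 3° +11° = 14°
rotate_crank_by(+56°): θ ← 14° +56° = 70°
crank pin P = (r cos θ, r sin θ) = (7.866463, 21.612930)
h = r sin θ − e = 21.612930 − 15 = 6.612930
sin φ = h / L = 6.612930 / 205 = 0.03225820
φ = arcsin(0.03225820) = 1.848579°

1.8486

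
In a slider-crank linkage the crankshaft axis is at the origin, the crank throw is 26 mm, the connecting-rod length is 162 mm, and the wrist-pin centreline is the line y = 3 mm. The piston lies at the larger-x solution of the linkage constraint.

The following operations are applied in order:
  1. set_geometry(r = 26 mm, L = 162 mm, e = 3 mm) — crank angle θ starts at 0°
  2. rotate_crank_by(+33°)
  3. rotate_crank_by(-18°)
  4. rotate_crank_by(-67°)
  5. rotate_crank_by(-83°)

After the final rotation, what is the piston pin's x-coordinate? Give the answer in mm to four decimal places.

set_geometry: r = 26 mm, L = 162 mm, e = 3 mm; θ ← 0°
rotate_crank_by(+33°): θ ← 0° +33° = 33°
rotate_crank_by(-18°): θ ← 33° -18° = 15°
rotate_crank_by(-67°): θ ← 15° -67° = -52°
rotate_crank_by(-83°): θ ← -52° -83° = -135°
crank pin P = (r cos θ, r sin θ) = (-18.384776, -18.384776)
h = r sin θ − e = -18.384776 − 3 = -21.384776
x = r cos θ + √(L² − h²) = -18.384776 + √(26244.0 − 457.3087) = -18.384776 + 160.582351 = 142.197574

142.1976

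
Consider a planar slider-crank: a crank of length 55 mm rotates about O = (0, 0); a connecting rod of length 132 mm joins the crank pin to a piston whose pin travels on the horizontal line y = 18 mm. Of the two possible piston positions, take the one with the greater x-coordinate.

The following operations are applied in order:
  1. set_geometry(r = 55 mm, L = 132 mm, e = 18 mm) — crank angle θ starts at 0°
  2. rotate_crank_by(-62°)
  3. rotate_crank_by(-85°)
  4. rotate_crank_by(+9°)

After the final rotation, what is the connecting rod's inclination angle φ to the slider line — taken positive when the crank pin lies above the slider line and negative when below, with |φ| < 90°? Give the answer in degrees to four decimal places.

set_geometry: r = 55 mm, L = 132 mm, e = 18 mm; θ ← 0°
rotate_crank_by(-62°): θ ← 0° -62° = -62°
rotate_crank_by(-85°): θ ← -62° -85° = -147°
rotate_crank_by(+9°): θ ← -147° +9° = -138°
crank pin P = (r cos θ, r sin θ) = (-40.872965, -36.802183)
h = r sin θ − e = -36.802183 − 18 = -54.802183
sin φ = h / L = -54.802183 / 132 = -0.41516806
φ = arcsin(-0.41516806) = -24.529900°

-24.5299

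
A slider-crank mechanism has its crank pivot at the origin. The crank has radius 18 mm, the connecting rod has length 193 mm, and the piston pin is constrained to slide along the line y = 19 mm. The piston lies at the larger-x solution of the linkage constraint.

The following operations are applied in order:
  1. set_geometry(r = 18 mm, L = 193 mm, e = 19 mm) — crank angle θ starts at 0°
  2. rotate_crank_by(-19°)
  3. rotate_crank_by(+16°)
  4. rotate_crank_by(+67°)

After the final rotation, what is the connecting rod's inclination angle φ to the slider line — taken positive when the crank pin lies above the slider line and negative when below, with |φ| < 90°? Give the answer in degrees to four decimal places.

set_geometry: r = 18 mm, L = 193 mm, e = 19 mm; θ ← 0°
rotate_crank_by(-19°): θ ← 0° -19° = -19°
rotate_crank_by(+16°): θ ← -19° +16° = -3°
rotate_crank_by(+67°): θ ← -3° +67° = 64°
crank pin P = (r cos θ, r sin θ) = (7.890681, 16.178293)
h = r sin θ − e = 16.178293 − 19 = -2.821707
sin φ = h / L = -2.821707 / 193 = -0.01462024
φ = arcsin(-0.01462024) = -0.837708°

-0.8377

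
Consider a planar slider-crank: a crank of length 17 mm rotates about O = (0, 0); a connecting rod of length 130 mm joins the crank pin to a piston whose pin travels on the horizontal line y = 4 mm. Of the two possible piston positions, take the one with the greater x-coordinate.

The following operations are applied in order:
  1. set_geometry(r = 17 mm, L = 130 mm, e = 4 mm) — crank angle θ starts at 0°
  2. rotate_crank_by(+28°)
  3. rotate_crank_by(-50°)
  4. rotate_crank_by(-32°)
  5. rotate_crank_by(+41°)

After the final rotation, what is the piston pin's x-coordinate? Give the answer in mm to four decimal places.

146.3286

set_geometry: r = 17 mm, L = 130 mm, e = 4 mm; θ ← 0°
rotate_crank_by(+28°): θ ← 0° +28° = 28°
rotate_crank_by(-50°): θ ← 28° -50° = -22°
rotate_crank_by(-32°): θ ← -22° -32° = -54°
rotate_crank_by(+41°): θ ← -54° +41° = -13°
crank pin P = (r cos θ, r sin θ) = (16.564291, -3.824168)
h = r sin θ − e = -3.824168 − 4 = -7.824168
x = r cos θ + √(L² − h²) = 16.564291 + √(16900.0 − 61.2176) = 16.564291 + 129.764334 = 146.328625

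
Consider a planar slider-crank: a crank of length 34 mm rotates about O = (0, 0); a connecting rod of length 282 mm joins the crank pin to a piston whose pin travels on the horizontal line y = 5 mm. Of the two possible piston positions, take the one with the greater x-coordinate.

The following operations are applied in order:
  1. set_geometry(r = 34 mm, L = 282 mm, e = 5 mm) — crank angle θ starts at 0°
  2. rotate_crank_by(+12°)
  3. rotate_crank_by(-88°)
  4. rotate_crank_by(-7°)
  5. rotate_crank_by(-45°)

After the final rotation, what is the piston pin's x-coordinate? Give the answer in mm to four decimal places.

259.2697

set_geometry: r = 34 mm, L = 282 mm, e = 5 mm; θ ← 0°
rotate_crank_by(+12°): θ ← 0° +12° = 12°
rotate_crank_by(-88°): θ ← 12° -88° = -76°
rotate_crank_by(-7°): θ ← -76° -7° = -83°
rotate_crank_by(-45°): θ ← -83° -45° = -128°
crank pin P = (r cos θ, r sin θ) = (-20.932490, -26.792366)
h = r sin θ − e = -26.792366 − 5 = -31.792366
x = r cos θ + √(L² − h²) = -20.932490 + √(79524.0 − 1010.7545) = -20.932490 + 280.202151 = 259.269661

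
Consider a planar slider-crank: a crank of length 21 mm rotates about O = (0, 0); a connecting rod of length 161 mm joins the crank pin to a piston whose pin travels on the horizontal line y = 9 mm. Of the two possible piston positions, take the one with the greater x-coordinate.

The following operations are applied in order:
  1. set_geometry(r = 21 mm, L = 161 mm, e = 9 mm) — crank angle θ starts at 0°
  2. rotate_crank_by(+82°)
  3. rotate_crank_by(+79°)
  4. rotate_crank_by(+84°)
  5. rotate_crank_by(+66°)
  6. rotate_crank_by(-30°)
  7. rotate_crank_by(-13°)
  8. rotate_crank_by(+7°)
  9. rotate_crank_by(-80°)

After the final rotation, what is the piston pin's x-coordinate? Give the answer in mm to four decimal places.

140.0671

set_geometry: r = 21 mm, L = 161 mm, e = 9 mm; θ ← 0°
rotate_crank_by(+82°): θ ← 0° +82° = 82°
rotate_crank_by(+79°): θ ← 82° +79° = 161°
rotate_crank_by(+84°): θ ← 161° +84° = 245°
rotate_crank_by(+66°): θ ← 245° +66° = 311°
rotate_crank_by(-30°): θ ← 311° -30° = 281°
rotate_crank_by(-13°): θ ← 281° -13° = 268°
rotate_crank_by(+7°): θ ← 268° +7° = 275°
rotate_crank_by(-80°): θ ← 275° -80° = 195°
crank pin P = (r cos θ, r sin θ) = (-20.284442, -5.435200)
h = r sin θ − e = -5.435200 − 9 = -14.435200
x = r cos θ + √(L² − h²) = -20.284442 + √(25921.0 − 208.3750) = -20.284442 + 160.351567 = 140.067125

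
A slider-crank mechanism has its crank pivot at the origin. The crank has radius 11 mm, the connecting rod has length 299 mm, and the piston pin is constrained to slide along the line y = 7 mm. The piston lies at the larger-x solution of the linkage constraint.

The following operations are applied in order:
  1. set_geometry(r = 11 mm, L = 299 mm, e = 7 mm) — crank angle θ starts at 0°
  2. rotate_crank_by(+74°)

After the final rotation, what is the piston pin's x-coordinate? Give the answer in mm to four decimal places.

302.0107

set_geometry: r = 11 mm, L = 299 mm, e = 7 mm; θ ← 0°
rotate_crank_by(+74°): θ ← 0° +74° = 74°
crank pin P = (r cos θ, r sin θ) = (3.032011, 10.573879)
h = r sin θ − e = 10.573879 − 7 = 3.573879
x = r cos θ + √(L² − h²) = 3.032011 + √(89401.0 − 12.7726) = 3.032011 + 298.978640 = 302.010651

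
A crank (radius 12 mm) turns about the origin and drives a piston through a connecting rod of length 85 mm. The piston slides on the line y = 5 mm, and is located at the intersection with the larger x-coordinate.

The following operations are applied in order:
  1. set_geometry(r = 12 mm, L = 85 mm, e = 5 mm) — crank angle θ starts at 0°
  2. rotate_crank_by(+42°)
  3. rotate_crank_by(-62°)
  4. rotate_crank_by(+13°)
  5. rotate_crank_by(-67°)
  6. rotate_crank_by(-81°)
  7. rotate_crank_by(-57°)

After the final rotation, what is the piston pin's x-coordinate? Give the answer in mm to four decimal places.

set_geometry: r = 12 mm, L = 85 mm, e = 5 mm; θ ← 0°
rotate_crank_by(+42°): θ ← 0° +42° = 42°
rotate_crank_by(-62°): θ ← 42° -62° = -20°
rotate_crank_by(+13°): θ ← -20° +13° = -7°
rotate_crank_by(-67°): θ ← -7° -67° = -74°
rotate_crank_by(-81°): θ ← -74° -81° = -155°
rotate_crank_by(-57°): θ ← -155° -57° = -212°
crank pin P = (r cos θ, r sin θ) = (-10.176577, 6.359031)
h = r sin θ − e = 6.359031 − 5 = 1.359031
x = r cos θ + √(L² − h²) = -10.176577 + √(7225.0 − 1.8470) = -10.176577 + 84.989135 = 74.812558

74.8126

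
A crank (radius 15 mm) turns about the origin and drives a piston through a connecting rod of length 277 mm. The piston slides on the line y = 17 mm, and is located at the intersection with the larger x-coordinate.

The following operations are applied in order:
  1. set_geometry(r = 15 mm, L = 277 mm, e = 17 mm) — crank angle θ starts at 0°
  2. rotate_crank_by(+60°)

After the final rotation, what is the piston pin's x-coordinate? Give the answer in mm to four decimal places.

set_geometry: r = 15 mm, L = 277 mm, e = 17 mm; θ ← 0°
rotate_crank_by(+60°): θ ← 0° +60° = 60°
crank pin P = (r cos θ, r sin θ) = (7.500000, 12.990381)
h = r sin θ − e = 12.990381 − 17 = -4.009619
x = r cos θ + √(L² − h²) = 7.500000 + √(76729.0 − 16.0770) = 7.500000 + 276.970979 = 284.470979

284.4710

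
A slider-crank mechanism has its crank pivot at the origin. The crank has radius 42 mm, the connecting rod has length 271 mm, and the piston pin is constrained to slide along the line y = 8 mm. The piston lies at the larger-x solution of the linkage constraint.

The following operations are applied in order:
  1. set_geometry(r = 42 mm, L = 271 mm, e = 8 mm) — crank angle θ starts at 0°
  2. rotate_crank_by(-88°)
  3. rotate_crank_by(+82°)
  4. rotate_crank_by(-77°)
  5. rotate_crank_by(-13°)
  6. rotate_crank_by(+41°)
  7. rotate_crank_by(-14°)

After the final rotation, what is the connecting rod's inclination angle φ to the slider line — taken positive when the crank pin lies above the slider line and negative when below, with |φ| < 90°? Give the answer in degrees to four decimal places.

-10.0326

set_geometry: r = 42 mm, L = 271 mm, e = 8 mm; θ ← 0°
rotate_crank_by(-88°): θ ← 0° -88° = -88°
rotate_crank_by(+82°): θ ← -88° +82° = -6°
rotate_crank_by(-77°): θ ← -6° -77° = -83°
rotate_crank_by(-13°): θ ← -83° -13° = -96°
rotate_crank_by(+41°): θ ← -96° +41° = -55°
rotate_crank_by(-14°): θ ← -55° -14° = -69°
crank pin P = (r cos θ, r sin θ) = (15.051454, -39.210378)
h = r sin θ − e = -39.210378 − 8 = -47.210378
sin φ = h / L = -47.210378 / 271 = -0.17420804
φ = arcsin(-0.17420804) = -10.032574°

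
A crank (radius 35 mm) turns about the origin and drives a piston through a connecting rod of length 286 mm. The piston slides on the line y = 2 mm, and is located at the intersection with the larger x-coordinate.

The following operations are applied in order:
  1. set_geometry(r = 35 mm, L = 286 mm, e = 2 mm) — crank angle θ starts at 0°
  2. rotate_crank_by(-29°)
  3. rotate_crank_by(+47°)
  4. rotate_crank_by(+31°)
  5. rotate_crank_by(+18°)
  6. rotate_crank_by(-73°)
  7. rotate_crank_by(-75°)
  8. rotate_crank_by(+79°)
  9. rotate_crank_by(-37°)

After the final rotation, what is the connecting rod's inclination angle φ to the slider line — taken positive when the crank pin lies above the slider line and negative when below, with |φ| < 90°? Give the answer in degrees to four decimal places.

-4.8190

set_geometry: r = 35 mm, L = 286 mm, e = 2 mm; θ ← 0°
rotate_crank_by(-29°): θ ← 0° -29° = -29°
rotate_crank_by(+47°): θ ← -29° +47° = 18°
rotate_crank_by(+31°): θ ← 18° +31° = 49°
rotate_crank_by(+18°): θ ← 49° +18° = 67°
rotate_crank_by(-73°): θ ← 67° -73° = -6°
rotate_crank_by(-75°): θ ← -6° -75° = -81°
rotate_crank_by(+79°): θ ← -81° +79° = -2°
rotate_crank_by(-37°): θ ← -2° -37° = -39°
crank pin P = (r cos θ, r sin θ) = (27.200109, -22.026214)
h = r sin θ − e = -22.026214 − 2 = -24.026214
sin φ = h / L = -24.026214 / 286 = -0.08400774
φ = arcsin(-0.08400774) = -4.818968°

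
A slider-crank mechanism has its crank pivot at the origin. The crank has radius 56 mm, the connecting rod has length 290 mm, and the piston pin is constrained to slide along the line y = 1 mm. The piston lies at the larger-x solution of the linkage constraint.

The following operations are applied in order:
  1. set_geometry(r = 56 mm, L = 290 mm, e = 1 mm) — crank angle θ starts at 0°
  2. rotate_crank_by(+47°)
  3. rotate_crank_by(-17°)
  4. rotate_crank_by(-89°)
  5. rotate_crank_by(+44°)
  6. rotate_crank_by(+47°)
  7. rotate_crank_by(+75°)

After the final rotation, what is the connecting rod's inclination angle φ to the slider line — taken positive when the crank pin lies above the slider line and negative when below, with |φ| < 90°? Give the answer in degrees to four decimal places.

set_geometry: r = 56 mm, L = 290 mm, e = 1 mm; θ ← 0°
rotate_crank_by(+47°): θ ← 0° +47° = 47°
rotate_crank_by(-17°): θ ← 47° -17° = 30°
rotate_crank_by(-89°): θ ← 30° -89° = -59°
rotate_crank_by(+44°): θ ← -59° +44° = -15°
rotate_crank_by(+47°): θ ← -15° +47° = 32°
rotate_crank_by(+75°): θ ← 32° +75° = 107°
crank pin P = (r cos θ, r sin θ) = (-16.372815, 53.553066)
h = r sin θ − e = 53.553066 − 1 = 52.553066
sin φ = h / L = 52.553066 / 290 = 0.18121747
φ = arcsin(0.18121747) = 10.440682°

10.4407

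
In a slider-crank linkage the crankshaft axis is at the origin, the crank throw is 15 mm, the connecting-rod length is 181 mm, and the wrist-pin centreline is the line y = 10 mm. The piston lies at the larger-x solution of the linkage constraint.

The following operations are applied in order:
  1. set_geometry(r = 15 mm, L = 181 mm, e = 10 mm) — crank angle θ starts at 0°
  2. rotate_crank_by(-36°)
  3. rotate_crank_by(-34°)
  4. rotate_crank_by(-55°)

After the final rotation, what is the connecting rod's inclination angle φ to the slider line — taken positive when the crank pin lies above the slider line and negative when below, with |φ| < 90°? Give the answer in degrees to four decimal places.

-7.0730

set_geometry: r = 15 mm, L = 181 mm, e = 10 mm; θ ← 0°
rotate_crank_by(-36°): θ ← 0° -36° = -36°
rotate_crank_by(-34°): θ ← -36° -34° = -70°
rotate_crank_by(-55°): θ ← -70° -55° = -125°
crank pin P = (r cos θ, r sin θ) = (-8.603647, -12.287281)
h = r sin θ − e = -12.287281 − 10 = -22.287281
sin φ = h / L = -22.287281 / 181 = -0.12313415
φ = arcsin(-0.12313415) = -7.073018°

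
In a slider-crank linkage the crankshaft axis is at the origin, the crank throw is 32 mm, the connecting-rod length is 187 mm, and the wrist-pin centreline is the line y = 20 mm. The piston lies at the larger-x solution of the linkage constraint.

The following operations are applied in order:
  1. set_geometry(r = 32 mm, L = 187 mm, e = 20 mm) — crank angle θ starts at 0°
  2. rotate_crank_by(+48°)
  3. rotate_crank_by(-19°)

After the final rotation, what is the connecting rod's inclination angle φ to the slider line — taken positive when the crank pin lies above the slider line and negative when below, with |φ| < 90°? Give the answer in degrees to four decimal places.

set_geometry: r = 32 mm, L = 187 mm, e = 20 mm; θ ← 0°
rotate_crank_by(+48°): θ ← 0° +48° = 48°
rotate_crank_by(-19°): θ ← 48° -19° = 29°
crank pin P = (r cos θ, r sin θ) = (27.987831, 15.513908)
h = r sin θ − e = 15.513908 − 20 = -4.486092
sin φ = h / L = -4.486092 / 187 = -0.02398980
φ = arcsin(-0.02398980) = -1.374646°

-1.3746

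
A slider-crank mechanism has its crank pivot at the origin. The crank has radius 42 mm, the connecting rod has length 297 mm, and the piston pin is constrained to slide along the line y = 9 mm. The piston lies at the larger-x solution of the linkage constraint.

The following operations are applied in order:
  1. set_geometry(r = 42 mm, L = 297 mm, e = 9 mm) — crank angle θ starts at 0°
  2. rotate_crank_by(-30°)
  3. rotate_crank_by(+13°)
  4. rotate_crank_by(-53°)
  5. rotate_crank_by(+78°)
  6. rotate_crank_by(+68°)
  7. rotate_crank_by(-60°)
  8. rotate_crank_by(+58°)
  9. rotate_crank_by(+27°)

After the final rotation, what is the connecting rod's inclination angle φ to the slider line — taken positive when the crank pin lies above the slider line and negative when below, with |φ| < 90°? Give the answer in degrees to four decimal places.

6.2296

set_geometry: r = 42 mm, L = 297 mm, e = 9 mm; θ ← 0°
rotate_crank_by(-30°): θ ← 0° -30° = -30°
rotate_crank_by(+13°): θ ← -30° +13° = -17°
rotate_crank_by(-53°): θ ← -17° -53° = -70°
rotate_crank_by(+78°): θ ← -70° +78° = 8°
rotate_crank_by(+68°): θ ← 8° +68° = 76°
rotate_crank_by(-60°): θ ← 76° -60° = 16°
rotate_crank_by(+58°): θ ← 16° +58° = 74°
rotate_crank_by(+27°): θ ← 74° +27° = 101°
crank pin P = (r cos θ, r sin θ) = (-8.013978, 41.228342)
h = r sin θ − e = 41.228342 − 9 = 32.228342
sin φ = h / L = 32.228342 / 297 = 0.10851294
φ = arcsin(0.10851294) = 6.229600°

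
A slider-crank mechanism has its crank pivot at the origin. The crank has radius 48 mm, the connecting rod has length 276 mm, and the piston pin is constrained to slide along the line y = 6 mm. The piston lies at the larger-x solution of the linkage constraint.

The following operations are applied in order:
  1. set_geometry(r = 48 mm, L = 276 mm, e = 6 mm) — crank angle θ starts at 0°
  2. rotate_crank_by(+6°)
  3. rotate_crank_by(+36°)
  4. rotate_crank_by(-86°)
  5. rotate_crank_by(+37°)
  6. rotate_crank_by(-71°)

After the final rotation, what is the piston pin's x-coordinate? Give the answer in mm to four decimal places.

set_geometry: r = 48 mm, L = 276 mm, e = 6 mm; θ ← 0°
rotate_crank_by(+6°): θ ← 0° +6° = 6°
rotate_crank_by(+36°): θ ← 6° +36° = 42°
rotate_crank_by(-86°): θ ← 42° -86° = -44°
rotate_crank_by(+37°): θ ← -44° +37° = -7°
rotate_crank_by(-71°): θ ← -7° -71° = -78°
crank pin P = (r cos θ, r sin θ) = (9.979761, -46.951085)
h = r sin θ − e = -46.951085 − 6 = -52.951085
x = r cos θ + √(L² − h²) = 9.979761 + √(76176.0 − 2803.8174) = 9.979761 + 270.873001 = 280.852762

280.8528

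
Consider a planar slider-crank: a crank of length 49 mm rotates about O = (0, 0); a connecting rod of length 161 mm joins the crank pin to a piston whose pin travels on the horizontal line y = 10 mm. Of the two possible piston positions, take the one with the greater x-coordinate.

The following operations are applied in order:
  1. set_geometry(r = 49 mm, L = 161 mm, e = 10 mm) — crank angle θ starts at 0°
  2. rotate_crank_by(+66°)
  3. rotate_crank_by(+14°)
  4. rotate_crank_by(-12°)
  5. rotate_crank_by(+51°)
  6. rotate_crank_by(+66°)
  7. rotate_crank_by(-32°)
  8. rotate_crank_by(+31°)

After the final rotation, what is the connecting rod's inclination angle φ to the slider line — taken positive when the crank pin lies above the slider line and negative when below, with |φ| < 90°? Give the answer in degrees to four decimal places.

set_geometry: r = 49 mm, L = 161 mm, e = 10 mm; θ ← 0°
rotate_crank_by(+66°): θ ← 0° +66° = 66°
rotate_crank_by(+14°): θ ← 66° +14° = 80°
rotate_crank_by(-12°): θ ← 80° -12° = 68°
rotate_crank_by(+51°): θ ← 68° +51° = 119°
rotate_crank_by(+66°): θ ← 119° +66° = 185°
rotate_crank_by(-32°): θ ← 185° -32° = 153°
rotate_crank_by(+31°): θ ← 153° +31° = 184°
crank pin P = (r cos θ, r sin θ) = (-48.880638, -3.418067)
h = r sin θ − e = -3.418067 − 10 = -13.418067
sin φ = h / L = -13.418067 / 161 = -0.08334203
φ = arcsin(-0.08334203) = -4.780692°

-4.7807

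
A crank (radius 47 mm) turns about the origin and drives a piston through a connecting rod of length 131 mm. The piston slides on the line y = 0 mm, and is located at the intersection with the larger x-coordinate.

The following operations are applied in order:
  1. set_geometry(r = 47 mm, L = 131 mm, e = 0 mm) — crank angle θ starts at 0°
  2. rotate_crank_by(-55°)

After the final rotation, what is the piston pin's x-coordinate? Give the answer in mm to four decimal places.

152.1729

set_geometry: r = 47 mm, L = 131 mm, e = 0 mm; θ ← 0°
rotate_crank_by(-55°): θ ← 0° -55° = -55°
crank pin P = (r cos θ, r sin θ) = (26.958093, -38.500146)
h = r sin θ − e = -38.500146 − 0 = -38.500146
x = r cos θ + √(L² − h²) = 26.958093 + √(17161.0 − 1482.2612) = 26.958093 + 125.214771 = 152.172863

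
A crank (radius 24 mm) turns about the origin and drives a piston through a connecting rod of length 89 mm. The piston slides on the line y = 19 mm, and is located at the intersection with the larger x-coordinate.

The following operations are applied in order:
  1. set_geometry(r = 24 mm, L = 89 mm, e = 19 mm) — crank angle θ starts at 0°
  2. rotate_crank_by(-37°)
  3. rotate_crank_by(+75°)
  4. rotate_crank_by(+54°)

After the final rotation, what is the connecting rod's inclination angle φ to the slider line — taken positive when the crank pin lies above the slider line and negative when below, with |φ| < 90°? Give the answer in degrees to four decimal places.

set_geometry: r = 24 mm, L = 89 mm, e = 19 mm; θ ← 0°
rotate_crank_by(-37°): θ ← 0° -37° = -37°
rotate_crank_by(+75°): θ ← -37° +75° = 38°
rotate_crank_by(+54°): θ ← 38° +54° = 92°
crank pin P = (r cos θ, r sin θ) = (-0.837588, 23.985380)
h = r sin θ − e = 23.985380 − 19 = 4.985380
sin φ = h / L = 4.985380 / 89 = 0.05601550
φ = arcsin(0.05601550) = 3.211133°

3.2111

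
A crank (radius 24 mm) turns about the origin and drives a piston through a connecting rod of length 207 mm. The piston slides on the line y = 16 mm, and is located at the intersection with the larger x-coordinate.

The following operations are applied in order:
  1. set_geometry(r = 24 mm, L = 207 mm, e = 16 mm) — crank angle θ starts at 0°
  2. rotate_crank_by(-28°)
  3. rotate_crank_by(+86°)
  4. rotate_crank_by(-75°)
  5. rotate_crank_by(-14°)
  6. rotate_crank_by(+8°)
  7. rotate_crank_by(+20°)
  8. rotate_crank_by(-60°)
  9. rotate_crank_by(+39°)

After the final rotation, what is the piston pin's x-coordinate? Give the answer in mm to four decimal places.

227.3158

set_geometry: r = 24 mm, L = 207 mm, e = 16 mm; θ ← 0°
rotate_crank_by(-28°): θ ← 0° -28° = -28°
rotate_crank_by(+86°): θ ← -28° +86° = 58°
rotate_crank_by(-75°): θ ← 58° -75° = -17°
rotate_crank_by(-14°): θ ← -17° -14° = -31°
rotate_crank_by(+8°): θ ← -31° +8° = -23°
rotate_crank_by(+20°): θ ← -23° +20° = -3°
rotate_crank_by(-60°): θ ← -3° -60° = -63°
rotate_crank_by(+39°): θ ← -63° +39° = -24°
crank pin P = (r cos θ, r sin θ) = (21.925091, -9.761679)
h = r sin θ − e = -9.761679 − 16 = -25.761679
x = r cos θ + √(L² − h²) = 21.925091 + √(42849.0 − 663.6641) = 21.925091 + 205.390691 = 227.315782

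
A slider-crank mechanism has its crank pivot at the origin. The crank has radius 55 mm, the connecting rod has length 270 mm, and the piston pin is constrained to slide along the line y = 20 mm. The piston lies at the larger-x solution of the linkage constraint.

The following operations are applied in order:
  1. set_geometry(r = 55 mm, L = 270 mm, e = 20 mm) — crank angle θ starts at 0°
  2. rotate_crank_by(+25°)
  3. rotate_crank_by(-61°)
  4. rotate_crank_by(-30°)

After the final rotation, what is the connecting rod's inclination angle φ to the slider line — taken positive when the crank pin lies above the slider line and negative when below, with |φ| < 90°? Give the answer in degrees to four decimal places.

-15.0800

set_geometry: r = 55 mm, L = 270 mm, e = 20 mm; θ ← 0°
rotate_crank_by(+25°): θ ← 0° +25° = 25°
rotate_crank_by(-61°): θ ← 25° -61° = -36°
rotate_crank_by(-30°): θ ← -36° -30° = -66°
crank pin P = (r cos θ, r sin θ) = (22.370515, -50.245000)
h = r sin θ − e = -50.245000 − 20 = -70.245000
sin φ = h / L = -70.245000 / 270 = -0.26016667
φ = arcsin(-0.26016667) = -15.079952°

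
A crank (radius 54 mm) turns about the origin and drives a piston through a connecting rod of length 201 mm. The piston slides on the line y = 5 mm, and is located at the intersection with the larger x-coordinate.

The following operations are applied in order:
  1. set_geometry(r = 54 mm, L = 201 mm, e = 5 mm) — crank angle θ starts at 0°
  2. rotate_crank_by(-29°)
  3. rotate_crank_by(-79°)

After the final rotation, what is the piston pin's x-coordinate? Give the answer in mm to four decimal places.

set_geometry: r = 54 mm, L = 201 mm, e = 5 mm; θ ← 0°
rotate_crank_by(-29°): θ ← 0° -29° = -29°
rotate_crank_by(-79°): θ ← -29° -79° = -108°
crank pin P = (r cos θ, r sin θ) = (-16.686918, -51.357052)
h = r sin θ − e = -51.357052 − 5 = -56.357052
x = r cos θ + √(L² − h²) = -16.686918 + √(40401.0 − 3176.1173) = -16.686918 + 192.937510 = 176.250592

176.2506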